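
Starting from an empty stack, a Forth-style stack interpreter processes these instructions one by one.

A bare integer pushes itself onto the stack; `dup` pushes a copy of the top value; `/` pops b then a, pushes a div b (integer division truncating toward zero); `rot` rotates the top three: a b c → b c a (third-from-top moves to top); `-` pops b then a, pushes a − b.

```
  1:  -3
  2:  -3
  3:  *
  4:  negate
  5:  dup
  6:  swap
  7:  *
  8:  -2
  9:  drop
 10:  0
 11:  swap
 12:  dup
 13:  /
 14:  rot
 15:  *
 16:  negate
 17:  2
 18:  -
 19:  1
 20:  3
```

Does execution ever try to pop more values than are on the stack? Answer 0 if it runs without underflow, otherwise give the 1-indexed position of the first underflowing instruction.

14

-3      [-3]
-3      [-3, -3]
*       [9]
negate  [-9]
dup     [-9, -9]
swap    [-9, -9]
*       [81]
-2      [81, -2]
drop    [81]
0       [81, 0]
swap    [0, 81]
dup     [0, 81, 81]
/       [0, 1]
rot  — needs 3 operands, stack has 2 → underflow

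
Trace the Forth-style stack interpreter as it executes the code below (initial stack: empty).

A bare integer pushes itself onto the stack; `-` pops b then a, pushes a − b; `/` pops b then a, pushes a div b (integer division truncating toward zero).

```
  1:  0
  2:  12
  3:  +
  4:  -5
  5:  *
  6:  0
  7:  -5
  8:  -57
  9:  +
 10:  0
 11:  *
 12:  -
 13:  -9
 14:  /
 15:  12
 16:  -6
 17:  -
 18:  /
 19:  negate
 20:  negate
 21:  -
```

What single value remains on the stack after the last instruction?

0      : 0
12     : 0 12
+      : 12
-5     : 12 -5
*      : -60
0      : -60 0
-5     : -60 0 -5
-57    : -60 0 -5 -57
+      : -60 0 -62
0      : -60 0 -62 0
*      : -60 0 0
-      : -60 0
-9     : -60 0 -9
/      : -60 0
12     : -60 0 12
-6     : -60 0 12 -6
-      : -60 0 18
/      : -60 0
negate : -60 0
negate : -60 0
-      : -60

-60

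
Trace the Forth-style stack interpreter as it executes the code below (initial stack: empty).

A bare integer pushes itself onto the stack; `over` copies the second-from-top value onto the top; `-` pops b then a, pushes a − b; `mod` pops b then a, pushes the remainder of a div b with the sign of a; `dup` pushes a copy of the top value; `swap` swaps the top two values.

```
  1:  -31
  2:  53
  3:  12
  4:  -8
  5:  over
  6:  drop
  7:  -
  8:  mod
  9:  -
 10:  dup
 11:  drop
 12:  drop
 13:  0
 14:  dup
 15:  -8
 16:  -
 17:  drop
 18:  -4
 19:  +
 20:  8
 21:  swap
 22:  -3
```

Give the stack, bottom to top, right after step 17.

-31  → -31
53   → -31 53
12   → -31 53 12
-8   → -31 53 12 -8
over → -31 53 12 -8 12
drop → -31 53 12 -8
-    → -31 53 20
mod  → -31 13
-    → -44
dup  → -44 -44
drop → -44
drop → (empty)
0    → 0
dup  → 0 0
-8   → 0 0 -8
-    → 0 8
drop → 0

[0]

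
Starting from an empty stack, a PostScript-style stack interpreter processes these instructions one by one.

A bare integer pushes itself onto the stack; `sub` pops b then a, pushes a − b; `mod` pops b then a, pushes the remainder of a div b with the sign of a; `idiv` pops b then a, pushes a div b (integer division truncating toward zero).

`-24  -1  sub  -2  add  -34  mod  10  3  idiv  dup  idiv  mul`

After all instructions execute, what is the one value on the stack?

-24  -> -24
-1   -> -24 -1
sub  -> -23
-2   -> -23 -2
add  -> -25
-34  -> -25 -34
mod  -> -25
10   -> -25 10
3    -> -25 10 3
idiv -> -25 3
dup  -> -25 3 3
idiv -> -25 1
mul  -> -25

-25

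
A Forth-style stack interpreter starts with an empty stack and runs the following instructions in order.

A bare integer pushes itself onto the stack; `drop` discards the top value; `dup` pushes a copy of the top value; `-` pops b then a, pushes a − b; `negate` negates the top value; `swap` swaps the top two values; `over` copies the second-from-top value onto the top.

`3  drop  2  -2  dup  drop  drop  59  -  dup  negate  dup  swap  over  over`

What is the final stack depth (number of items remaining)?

5

3       [3]
drop    []
2       [2]
-2      [2, -2]
dup     [2, -2, -2]
drop    [2, -2]
drop    [2]
59      [2, 59]
-       [-57]
dup     [-57, -57]
negate  [-57, 57]
dup     [-57, 57, 57]
swap    [-57, 57, 57]
over    [-57, 57, 57, 57]
over    [-57, 57, 57, 57, 57]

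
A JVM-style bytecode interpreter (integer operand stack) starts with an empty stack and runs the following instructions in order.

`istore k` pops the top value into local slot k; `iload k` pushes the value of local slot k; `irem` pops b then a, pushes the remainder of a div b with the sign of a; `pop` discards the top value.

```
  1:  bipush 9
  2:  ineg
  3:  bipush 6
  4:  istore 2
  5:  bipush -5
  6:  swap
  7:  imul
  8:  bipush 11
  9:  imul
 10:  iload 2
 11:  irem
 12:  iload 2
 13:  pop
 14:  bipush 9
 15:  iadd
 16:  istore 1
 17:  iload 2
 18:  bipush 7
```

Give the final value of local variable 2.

6

bipush 9  → [9]
ineg      → [-9]
bipush 6  → [-9, 6]
istore 2  → [-9]
bipush -5 → [-9, -5]
swap      → [-5, -9]
imul      → [45]
bipush 11 → [45, 11]
imul      → [495]
iload 2   → [495, 6]
irem      → [3]
iload 2   → [3, 6]
pop       → [3]
bipush 9  → [3, 9]
iadd      → [12]
istore 1  → []
iload 2   → [6]
bipush 7  → [6, 7]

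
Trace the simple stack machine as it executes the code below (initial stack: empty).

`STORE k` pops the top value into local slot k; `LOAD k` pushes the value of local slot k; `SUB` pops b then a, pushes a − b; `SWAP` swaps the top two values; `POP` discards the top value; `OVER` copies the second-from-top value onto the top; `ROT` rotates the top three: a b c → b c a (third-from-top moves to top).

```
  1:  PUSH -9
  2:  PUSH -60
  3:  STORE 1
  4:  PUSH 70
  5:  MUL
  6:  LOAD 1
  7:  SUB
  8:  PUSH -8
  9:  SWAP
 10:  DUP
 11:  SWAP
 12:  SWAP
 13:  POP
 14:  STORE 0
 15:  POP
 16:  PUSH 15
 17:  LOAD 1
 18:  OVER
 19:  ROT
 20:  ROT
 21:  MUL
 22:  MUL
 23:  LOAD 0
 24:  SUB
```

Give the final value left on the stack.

-12930

PUSH -9  → -9
PUSH -60 → -9 -60
STORE 1  → -9
PUSH 70  → -9 70
MUL      → -630
LOAD 1   → -630 -60
SUB      → -570
PUSH -8  → -570 -8
SWAP     → -8 -570
DUP      → -8 -570 -570
SWAP     → -8 -570 -570
SWAP     → -8 -570 -570
POP      → -8 -570
STORE 0  → -8
POP      → (empty)
PUSH 15  → 15
LOAD 1   → 15 -60
OVER     → 15 -60 15
ROT      → -60 15 15
ROT      → 15 15 -60
MUL      → 15 -900
MUL      → -13500
LOAD 0   → -13500 -570
SUB      → -12930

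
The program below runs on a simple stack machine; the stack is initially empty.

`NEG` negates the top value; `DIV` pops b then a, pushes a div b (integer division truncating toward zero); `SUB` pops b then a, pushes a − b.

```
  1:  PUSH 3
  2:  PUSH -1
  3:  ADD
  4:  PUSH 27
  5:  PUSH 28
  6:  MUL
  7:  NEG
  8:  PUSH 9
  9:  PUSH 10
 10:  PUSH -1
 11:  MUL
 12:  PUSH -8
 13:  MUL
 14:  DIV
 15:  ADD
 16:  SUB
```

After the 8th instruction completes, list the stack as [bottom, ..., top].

PUSH 3  -> 3
PUSH -1 -> 3 -1
ADD     -> 2
PUSH 27 -> 2 27
PUSH 28 -> 2 27 28
MUL     -> 2 756
NEG     -> 2 -756
PUSH 9  -> 2 -756 9

[2, -756, 9]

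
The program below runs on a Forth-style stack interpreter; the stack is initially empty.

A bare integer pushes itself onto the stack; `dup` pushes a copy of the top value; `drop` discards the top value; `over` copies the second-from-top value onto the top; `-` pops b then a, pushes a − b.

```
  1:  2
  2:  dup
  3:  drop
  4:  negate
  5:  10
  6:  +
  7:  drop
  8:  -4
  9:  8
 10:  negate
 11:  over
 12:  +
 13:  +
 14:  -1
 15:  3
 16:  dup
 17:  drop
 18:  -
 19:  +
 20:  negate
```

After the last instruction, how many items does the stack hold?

1

2       [2]
dup     [2, 2]
drop    [2]
negate  [-2]
10      [-2, 10]
+       [8]
drop    []
-4      [-4]
8       [-4, 8]
negate  [-4, -8]
over    [-4, -8, -4]
+       [-4, -12]
+       [-16]
-1      [-16, -1]
3       [-16, -1, 3]
dup     [-16, -1, 3, 3]
drop    [-16, -1, 3]
-       [-16, -4]
+       [-20]
negate  [20]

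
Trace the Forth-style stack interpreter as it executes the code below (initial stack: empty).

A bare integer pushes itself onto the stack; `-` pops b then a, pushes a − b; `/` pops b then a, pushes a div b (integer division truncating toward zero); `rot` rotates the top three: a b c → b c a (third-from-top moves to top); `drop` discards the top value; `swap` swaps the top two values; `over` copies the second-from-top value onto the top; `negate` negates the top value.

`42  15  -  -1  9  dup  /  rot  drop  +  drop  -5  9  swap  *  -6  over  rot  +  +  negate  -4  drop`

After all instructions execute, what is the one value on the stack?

42     -> 42
15     -> 42 15
-      -> 27
-1     -> 27 -1
9      -> 27 -1 9
dup    -> 27 -1 9 9
/      -> 27 -1 1
rot    -> -1 1 27
drop   -> -1 1
+      -> 0
drop   -> (empty)
-5     -> -5
9      -> -5 9
swap   -> 9 -5
*      -> -45
-6     -> -45 -6
over   -> -45 -6 -45
rot    -> -6 -45 -45
+      -> -6 -90
+      -> -96
negate -> 96
-4     -> 96 -4
drop   -> 96

96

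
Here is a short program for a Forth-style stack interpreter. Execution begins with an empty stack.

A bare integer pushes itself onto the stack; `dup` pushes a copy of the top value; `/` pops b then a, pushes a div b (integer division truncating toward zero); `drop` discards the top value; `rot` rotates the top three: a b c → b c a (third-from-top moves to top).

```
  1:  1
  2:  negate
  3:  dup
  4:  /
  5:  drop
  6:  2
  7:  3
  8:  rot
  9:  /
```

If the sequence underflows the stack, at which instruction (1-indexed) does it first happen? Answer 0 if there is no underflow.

8

1      : 1
negate : -1
dup    : -1 -1
/      : 1
drop   : (empty)
2      : 2
3      : 2 3
rot  — needs 3 operands, stack has 2 → underflow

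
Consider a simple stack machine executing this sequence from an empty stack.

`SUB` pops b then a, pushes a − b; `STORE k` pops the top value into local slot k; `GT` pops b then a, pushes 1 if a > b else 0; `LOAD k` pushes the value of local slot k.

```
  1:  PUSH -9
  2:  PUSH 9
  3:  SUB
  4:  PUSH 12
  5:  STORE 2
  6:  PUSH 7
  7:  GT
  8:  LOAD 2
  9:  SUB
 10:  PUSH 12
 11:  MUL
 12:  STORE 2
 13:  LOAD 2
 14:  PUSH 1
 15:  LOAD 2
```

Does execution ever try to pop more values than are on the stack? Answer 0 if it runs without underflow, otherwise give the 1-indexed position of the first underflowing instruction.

PUSH -9  [-9]
PUSH 9   [-9, 9]
SUB      [-18]
PUSH 12  [-18, 12]
STORE 2  [-18]
PUSH 7   [-18, 7]
GT       [0]
LOAD 2   [0, 12]
SUB      [-12]
PUSH 12  [-12, 12]
MUL      [-144]
STORE 2  []
LOAD 2   [-144]
PUSH 1   [-144, 1]
LOAD 2   [-144, 1, -144]

0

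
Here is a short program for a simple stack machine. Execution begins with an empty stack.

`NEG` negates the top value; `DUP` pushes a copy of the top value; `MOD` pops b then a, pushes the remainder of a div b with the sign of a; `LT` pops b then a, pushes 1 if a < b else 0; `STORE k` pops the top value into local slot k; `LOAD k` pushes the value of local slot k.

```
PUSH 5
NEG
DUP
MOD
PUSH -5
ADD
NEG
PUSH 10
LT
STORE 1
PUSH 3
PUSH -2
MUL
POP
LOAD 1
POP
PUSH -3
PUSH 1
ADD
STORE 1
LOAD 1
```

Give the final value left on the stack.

PUSH 5   5
NEG      -5
DUP      -5 -5
MOD      0
PUSH -5  0 -5
ADD      -5
NEG      5
PUSH 10  5 10
LT       1
STORE 1  (empty)
PUSH 3   3
PUSH -2  3 -2
MUL      -6
POP      (empty)
LOAD 1   1
POP      (empty)
PUSH -3  -3
PUSH 1   -3 1
ADD      -2
STORE 1  (empty)
LOAD 1   -2

-2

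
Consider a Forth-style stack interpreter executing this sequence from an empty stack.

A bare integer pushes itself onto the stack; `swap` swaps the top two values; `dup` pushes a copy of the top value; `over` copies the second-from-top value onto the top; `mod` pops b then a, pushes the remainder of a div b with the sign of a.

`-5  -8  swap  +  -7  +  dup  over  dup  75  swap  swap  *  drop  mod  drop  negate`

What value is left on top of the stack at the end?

-5     -> [-5]
-8     -> [-5, -8]
swap   -> [-8, -5]
+      -> [-13]
-7     -> [-13, -7]
+      -> [-20]
dup    -> [-20, -20]
over   -> [-20, -20, -20]
dup    -> [-20, -20, -20, -20]
75     -> [-20, -20, -20, -20, 75]
swap   -> [-20, -20, -20, 75, -20]
swap   -> [-20, -20, -20, -20, 75]
*      -> [-20, -20, -20, -1500]
drop   -> [-20, -20, -20]
mod    -> [-20, 0]
drop   -> [-20]
negate -> [20]

20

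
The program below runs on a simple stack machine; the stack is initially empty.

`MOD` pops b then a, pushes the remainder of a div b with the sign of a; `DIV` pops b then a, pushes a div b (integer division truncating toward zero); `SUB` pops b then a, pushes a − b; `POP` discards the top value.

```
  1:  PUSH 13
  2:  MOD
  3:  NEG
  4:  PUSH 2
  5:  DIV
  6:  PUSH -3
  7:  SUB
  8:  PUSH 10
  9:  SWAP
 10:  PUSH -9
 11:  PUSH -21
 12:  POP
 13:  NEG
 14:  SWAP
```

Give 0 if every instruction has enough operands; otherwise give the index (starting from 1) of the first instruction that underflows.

2

PUSH 13 : [13]
MOD  — needs 2 operands, stack has 1 → underflow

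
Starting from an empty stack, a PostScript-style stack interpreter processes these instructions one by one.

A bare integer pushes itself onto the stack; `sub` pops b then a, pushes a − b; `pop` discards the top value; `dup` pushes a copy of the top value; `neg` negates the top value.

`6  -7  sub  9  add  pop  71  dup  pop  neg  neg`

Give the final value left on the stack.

71

6   : 6
-7  : 6 -7
sub : 13
9   : 13 9
add : 22
pop : (empty)
71  : 71
dup : 71 71
pop : 71
neg : -71
neg : 71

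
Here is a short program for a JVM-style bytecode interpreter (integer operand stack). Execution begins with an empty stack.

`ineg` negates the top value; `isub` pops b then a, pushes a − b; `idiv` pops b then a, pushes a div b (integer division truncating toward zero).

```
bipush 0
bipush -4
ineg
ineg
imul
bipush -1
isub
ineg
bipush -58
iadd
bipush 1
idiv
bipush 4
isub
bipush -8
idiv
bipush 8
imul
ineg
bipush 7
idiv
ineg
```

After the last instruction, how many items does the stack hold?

1

bipush 0   -> 0
bipush -4  -> 0 -4
ineg       -> 0 4
ineg       -> 0 -4
imul       -> 0
bipush -1  -> 0 -1
isub       -> 1
ineg       -> -1
bipush -58 -> -1 -58
iadd       -> -59
bipush 1   -> -59 1
idiv       -> -59
bipush 4   -> -59 4
isub       -> -63
bipush -8  -> -63 -8
idiv       -> 7
bipush 8   -> 7 8
imul       -> 56
ineg       -> -56
bipush 7   -> -56 7
idiv       -> -8
ineg       -> 8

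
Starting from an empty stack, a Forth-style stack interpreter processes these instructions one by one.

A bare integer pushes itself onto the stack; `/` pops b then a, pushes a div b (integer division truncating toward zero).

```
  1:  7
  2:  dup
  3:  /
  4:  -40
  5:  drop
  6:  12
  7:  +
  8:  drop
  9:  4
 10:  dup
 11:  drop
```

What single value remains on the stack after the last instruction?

4

7     [7]
dup   [7, 7]
/     [1]
-40   [1, -40]
drop  [1]
12    [1, 12]
+     [13]
drop  []
4     [4]
dup   [4, 4]
drop  [4]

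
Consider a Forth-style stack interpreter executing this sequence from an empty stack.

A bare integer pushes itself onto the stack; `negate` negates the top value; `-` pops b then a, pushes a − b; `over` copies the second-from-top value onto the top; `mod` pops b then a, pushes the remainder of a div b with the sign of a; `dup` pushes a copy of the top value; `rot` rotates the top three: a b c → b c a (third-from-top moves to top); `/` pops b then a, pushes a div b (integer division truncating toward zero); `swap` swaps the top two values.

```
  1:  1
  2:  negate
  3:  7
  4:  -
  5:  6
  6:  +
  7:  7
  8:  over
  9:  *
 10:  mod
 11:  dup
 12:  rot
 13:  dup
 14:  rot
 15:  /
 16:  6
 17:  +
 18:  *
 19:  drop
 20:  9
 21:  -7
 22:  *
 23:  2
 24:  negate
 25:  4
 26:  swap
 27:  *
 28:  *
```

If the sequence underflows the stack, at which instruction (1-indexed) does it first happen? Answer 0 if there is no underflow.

1      : [1]
negate : [-1]
7      : [-1, 7]
-      : [-8]
6      : [-8, 6]
+      : [-2]
7      : [-2, 7]
over   : [-2, 7, -2]
*      : [-2, -14]
mod    : [-2]
dup    : [-2, -2]
rot  — needs 3 operands, stack has 2 → underflow

12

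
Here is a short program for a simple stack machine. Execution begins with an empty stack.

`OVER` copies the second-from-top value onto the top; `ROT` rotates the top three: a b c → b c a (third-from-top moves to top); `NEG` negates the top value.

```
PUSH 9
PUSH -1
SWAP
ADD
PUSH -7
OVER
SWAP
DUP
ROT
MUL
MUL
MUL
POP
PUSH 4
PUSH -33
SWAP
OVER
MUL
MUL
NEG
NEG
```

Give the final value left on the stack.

PUSH 9   → [9]
PUSH -1  → [9, -1]
SWAP     → [-1, 9]
ADD      → [8]
PUSH -7  → [8, -7]
OVER     → [8, -7, 8]
SWAP     → [8, 8, -7]
DUP      → [8, 8, -7, -7]
ROT      → [8, -7, -7, 8]
MUL      → [8, -7, -56]
MUL      → [8, 392]
MUL      → [3136]
POP      → []
PUSH 4   → [4]
PUSH -33 → [4, -33]
SWAP     → [-33, 4]
OVER     → [-33, 4, -33]
MUL      → [-33, -132]
MUL      → [4356]
NEG      → [-4356]
NEG      → [4356]

4356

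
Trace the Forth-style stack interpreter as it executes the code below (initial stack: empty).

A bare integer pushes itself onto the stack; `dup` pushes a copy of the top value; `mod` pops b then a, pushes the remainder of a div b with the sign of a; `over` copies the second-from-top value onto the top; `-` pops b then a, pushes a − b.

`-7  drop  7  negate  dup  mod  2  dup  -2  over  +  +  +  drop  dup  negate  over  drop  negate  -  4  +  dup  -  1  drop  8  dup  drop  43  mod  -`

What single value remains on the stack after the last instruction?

-7     → [-7]
drop   → []
7      → [7]
negate → [-7]
dup    → [-7, -7]
mod    → [0]
2      → [0, 2]
dup    → [0, 2, 2]
-2     → [0, 2, 2, -2]
over   → [0, 2, 2, -2, 2]
+      → [0, 2, 2, 0]
+      → [0, 2, 2]
+      → [0, 4]
drop   → [0]
dup    → [0, 0]
negate → [0, 0]
over   → [0, 0, 0]
drop   → [0, 0]
negate → [0, 0]
-      → [0]
4      → [0, 4]
+      → [4]
dup    → [4, 4]
-      → [0]
1      → [0, 1]
drop   → [0]
8      → [0, 8]
dup    → [0, 8, 8]
drop   → [0, 8]
43     → [0, 8, 43]
mod    → [0, 8]
-      → [-8]

-8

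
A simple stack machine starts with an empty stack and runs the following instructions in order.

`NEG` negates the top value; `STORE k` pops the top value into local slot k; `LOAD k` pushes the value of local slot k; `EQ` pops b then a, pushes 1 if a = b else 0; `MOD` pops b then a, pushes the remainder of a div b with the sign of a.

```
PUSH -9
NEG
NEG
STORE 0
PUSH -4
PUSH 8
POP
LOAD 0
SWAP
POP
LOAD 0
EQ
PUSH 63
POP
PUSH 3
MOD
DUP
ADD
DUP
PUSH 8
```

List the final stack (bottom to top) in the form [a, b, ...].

PUSH -9 → -9
NEG     → 9
NEG     → -9
STORE 0 → (empty)
PUSH -4 → -4
PUSH 8  → -4 8
POP     → -4
LOAD 0  → -4 -9
SWAP    → -9 -4
POP     → -9
LOAD 0  → -9 -9
EQ      → 1
PUSH 63 → 1 63
POP     → 1
PUSH 3  → 1 3
MOD     → 1
DUP     → 1 1
ADD     → 2
DUP     → 2 2
PUSH 8  → 2 2 8

[2, 2, 8]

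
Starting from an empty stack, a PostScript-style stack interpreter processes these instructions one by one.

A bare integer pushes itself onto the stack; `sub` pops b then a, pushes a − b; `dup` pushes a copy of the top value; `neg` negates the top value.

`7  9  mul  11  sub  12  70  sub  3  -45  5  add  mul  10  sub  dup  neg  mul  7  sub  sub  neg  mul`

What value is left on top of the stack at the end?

7   : 7
9   : 7 9
mul : 63
11  : 63 11
sub : 52
12  : 52 12
70  : 52 12 70
sub : 52 -58
3   : 52 -58 3
-45 : 52 -58 3 -45
5   : 52 -58 3 -45 5
add : 52 -58 3 -40
mul : 52 -58 -120
10  : 52 -58 -120 10
sub : 52 -58 -130
dup : 52 -58 -130 -130
neg : 52 -58 -130 130
mul : 52 -58 -16900
7   : 52 -58 -16900 7
sub : 52 -58 -16907
sub : 52 16849
neg : 52 -16849
mul : -876148

-876148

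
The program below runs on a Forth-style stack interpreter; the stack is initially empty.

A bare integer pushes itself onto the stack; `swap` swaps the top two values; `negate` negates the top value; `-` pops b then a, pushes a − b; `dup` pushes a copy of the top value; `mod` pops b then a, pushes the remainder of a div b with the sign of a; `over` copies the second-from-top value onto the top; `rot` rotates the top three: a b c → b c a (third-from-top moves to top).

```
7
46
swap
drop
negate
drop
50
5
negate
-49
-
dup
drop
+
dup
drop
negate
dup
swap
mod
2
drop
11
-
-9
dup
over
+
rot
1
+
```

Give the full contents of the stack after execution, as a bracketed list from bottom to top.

7       7
46      7 46
swap    46 7
drop    46
negate  -46
drop    (empty)
50      50
5       50 5
negate  50 -5
-49     50 -5 -49
-       50 44
dup     50 44 44
drop    50 44
+       94
dup     94 94
drop    94
negate  -94
dup     -94 -94
swap    -94 -94
mod     0
2       0 2
drop    0
11      0 11
-       -11
-9      -11 -9
dup     -11 -9 -9
over    -11 -9 -9 -9
+       -11 -9 -18
rot     -9 -18 -11
1       -9 -18 -11 1
+       -9 -18 -10

[-9, -18, -10]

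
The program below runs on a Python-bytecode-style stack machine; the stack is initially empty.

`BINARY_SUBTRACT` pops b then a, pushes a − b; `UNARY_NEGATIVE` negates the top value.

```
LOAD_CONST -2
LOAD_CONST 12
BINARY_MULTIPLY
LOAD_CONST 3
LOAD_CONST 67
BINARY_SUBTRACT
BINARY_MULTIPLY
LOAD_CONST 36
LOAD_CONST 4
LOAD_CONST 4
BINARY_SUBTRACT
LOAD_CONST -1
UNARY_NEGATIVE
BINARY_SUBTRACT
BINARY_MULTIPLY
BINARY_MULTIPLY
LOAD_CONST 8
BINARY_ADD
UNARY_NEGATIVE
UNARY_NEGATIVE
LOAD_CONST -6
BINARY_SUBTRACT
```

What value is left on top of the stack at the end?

-55282

LOAD_CONST -2   → [-2]
LOAD_CONST 12   → [-2, 12]
BINARY_MULTIPLY → [-24]
LOAD_CONST 3    → [-24, 3]
LOAD_CONST 67   → [-24, 3, 67]
BINARY_SUBTRACT → [-24, -64]
BINARY_MULTIPLY → [1536]
LOAD_CONST 36   → [1536, 36]
LOAD_CONST 4    → [1536, 36, 4]
LOAD_CONST 4    → [1536, 36, 4, 4]
BINARY_SUBTRACT → [1536, 36, 0]
LOAD_CONST -1   → [1536, 36, 0, -1]
UNARY_NEGATIVE  → [1536, 36, 0, 1]
BINARY_SUBTRACT → [1536, 36, -1]
BINARY_MULTIPLY → [1536, -36]
BINARY_MULTIPLY → [-55296]
LOAD_CONST 8    → [-55296, 8]
BINARY_ADD      → [-55288]
UNARY_NEGATIVE  → [55288]
UNARY_NEGATIVE  → [-55288]
LOAD_CONST -6   → [-55288, -6]
BINARY_SUBTRACT → [-55282]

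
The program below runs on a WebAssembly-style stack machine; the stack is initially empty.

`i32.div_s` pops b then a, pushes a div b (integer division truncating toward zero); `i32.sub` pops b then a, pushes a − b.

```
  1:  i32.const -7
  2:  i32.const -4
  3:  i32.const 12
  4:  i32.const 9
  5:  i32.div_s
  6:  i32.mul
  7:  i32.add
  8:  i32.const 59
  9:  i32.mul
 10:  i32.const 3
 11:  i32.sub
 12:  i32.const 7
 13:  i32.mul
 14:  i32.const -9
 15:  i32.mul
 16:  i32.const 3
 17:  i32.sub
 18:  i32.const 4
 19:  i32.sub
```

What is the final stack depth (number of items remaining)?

1

i32.const -7 : [-7]
i32.const -4 : [-7, -4]
i32.const 12 : [-7, -4, 12]
i32.const 9  : [-7, -4, 12, 9]
i32.div_s    : [-7, -4, 1]
i32.mul      : [-7, -4]
i32.add      : [-11]
i32.const 59 : [-11, 59]
i32.mul      : [-649]
i32.const 3  : [-649, 3]
i32.sub      : [-652]
i32.const 7  : [-652, 7]
i32.mul      : [-4564]
i32.const -9 : [-4564, -9]
i32.mul      : [41076]
i32.const 3  : [41076, 3]
i32.sub      : [41073]
i32.const 4  : [41073, 4]
i32.sub      : [41069]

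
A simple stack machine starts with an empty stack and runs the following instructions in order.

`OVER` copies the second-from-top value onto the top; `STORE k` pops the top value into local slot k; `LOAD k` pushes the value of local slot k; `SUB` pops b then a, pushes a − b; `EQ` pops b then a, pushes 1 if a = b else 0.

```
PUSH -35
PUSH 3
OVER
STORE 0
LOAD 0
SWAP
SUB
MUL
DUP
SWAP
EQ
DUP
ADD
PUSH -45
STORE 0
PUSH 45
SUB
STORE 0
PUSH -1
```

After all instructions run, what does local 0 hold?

PUSH -35 : -35
PUSH 3   : -35 3
OVER     : -35 3 -35
STORE 0  : -35 3
LOAD 0   : -35 3 -35
SWAP     : -35 -35 3
SUB      : -35 -38
MUL      : 1330
DUP      : 1330 1330
SWAP     : 1330 1330
EQ       : 1
DUP      : 1 1
ADD      : 2
PUSH -45 : 2 -45
STORE 0  : 2
PUSH 45  : 2 45
SUB      : -43
STORE 0  : (empty)
PUSH -1  : -1

-43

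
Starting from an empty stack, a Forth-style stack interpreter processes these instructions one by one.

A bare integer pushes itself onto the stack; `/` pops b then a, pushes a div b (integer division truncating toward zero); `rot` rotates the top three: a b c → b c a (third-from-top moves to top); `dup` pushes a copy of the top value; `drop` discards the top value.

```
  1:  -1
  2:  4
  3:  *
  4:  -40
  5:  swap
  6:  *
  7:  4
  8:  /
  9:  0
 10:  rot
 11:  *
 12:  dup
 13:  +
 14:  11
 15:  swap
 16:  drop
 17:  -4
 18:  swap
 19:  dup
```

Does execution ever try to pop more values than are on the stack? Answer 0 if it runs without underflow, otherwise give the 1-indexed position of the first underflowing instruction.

10

-1    [-1]
4     [-1, 4]
*     [-4]
-40   [-4, -40]
swap  [-40, -4]
*     [160]
4     [160, 4]
/     [40]
0     [40, 0]
rot  — needs 3 operands, stack has 2 → underflow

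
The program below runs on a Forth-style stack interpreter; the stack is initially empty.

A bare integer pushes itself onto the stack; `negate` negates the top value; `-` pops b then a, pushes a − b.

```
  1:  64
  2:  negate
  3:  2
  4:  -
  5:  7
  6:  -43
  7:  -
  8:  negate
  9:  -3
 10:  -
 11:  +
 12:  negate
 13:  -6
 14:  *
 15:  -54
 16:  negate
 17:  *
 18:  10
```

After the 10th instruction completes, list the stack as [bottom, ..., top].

[-66, -47]

64     -> 64
negate -> -64
2      -> -64 2
-      -> -66
7      -> -66 7
-43    -> -66 7 -43
-      -> -66 50
negate -> -66 -50
-3     -> -66 -50 -3
-      -> -66 -47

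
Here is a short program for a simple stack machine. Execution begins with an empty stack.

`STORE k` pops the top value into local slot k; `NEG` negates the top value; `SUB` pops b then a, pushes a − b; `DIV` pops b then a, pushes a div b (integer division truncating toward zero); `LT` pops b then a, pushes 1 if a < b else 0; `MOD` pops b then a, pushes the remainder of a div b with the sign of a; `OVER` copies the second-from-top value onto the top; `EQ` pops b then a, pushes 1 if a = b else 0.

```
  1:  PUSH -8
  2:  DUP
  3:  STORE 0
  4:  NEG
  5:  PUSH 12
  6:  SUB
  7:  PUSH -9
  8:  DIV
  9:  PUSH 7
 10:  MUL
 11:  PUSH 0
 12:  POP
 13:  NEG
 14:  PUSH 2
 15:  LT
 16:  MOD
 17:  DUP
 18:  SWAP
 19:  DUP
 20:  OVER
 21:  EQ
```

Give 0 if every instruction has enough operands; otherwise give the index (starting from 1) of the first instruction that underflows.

PUSH -8 -> [-8]
DUP     -> [-8, -8]
STORE 0 -> [-8]
NEG     -> [8]
PUSH 12 -> [8, 12]
SUB     -> [-4]
PUSH -9 -> [-4, -9]
DIV     -> [0]
PUSH 7  -> [0, 7]
MUL     -> [0]
PUSH 0  -> [0, 0]
POP     -> [0]
NEG     -> [0]
PUSH 2  -> [0, 2]
LT      -> [1]
MOD  — needs 2 operands, stack has 1 → underflow

16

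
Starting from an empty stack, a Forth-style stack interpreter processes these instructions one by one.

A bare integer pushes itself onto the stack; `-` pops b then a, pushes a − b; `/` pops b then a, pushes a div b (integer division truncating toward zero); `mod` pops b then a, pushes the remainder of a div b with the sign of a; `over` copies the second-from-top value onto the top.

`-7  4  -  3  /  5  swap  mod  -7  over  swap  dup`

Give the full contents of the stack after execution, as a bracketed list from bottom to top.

-7   : -7
4    : -7 4
-    : -11
3    : -11 3
/    : -3
5    : -3 5
swap : 5 -3
mod  : 2
-7   : 2 -7
over : 2 -7 2
swap : 2 2 -7
dup  : 2 2 -7 -7

[2, 2, -7, -7]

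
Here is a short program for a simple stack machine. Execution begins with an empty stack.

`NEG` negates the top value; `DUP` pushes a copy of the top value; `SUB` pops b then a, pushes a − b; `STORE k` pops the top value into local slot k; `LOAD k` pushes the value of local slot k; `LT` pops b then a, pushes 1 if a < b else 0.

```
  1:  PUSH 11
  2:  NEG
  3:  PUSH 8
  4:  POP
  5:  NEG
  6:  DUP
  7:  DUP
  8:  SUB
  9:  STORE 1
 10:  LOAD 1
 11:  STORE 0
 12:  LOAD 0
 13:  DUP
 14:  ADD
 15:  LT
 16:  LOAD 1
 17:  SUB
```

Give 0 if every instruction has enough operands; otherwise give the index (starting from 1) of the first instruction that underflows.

0

PUSH 11 : [11]
NEG     : [-11]
PUSH 8  : [-11, 8]
POP     : [-11]
NEG     : [11]
DUP     : [11, 11]
DUP     : [11, 11, 11]
SUB     : [11, 0]
STORE 1 : [11]
LOAD 1  : [11, 0]
STORE 0 : [11]
LOAD 0  : [11, 0]
DUP     : [11, 0, 0]
ADD     : [11, 0]
LT      : [0]
LOAD 1  : [0, 0]
SUB     : [0]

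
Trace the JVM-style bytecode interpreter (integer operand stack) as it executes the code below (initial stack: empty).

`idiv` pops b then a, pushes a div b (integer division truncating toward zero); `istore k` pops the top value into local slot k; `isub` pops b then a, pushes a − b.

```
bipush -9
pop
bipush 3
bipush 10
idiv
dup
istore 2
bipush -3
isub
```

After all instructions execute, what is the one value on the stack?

3

bipush -9 -> -9
pop       -> (empty)
bipush 3  -> 3
bipush 10 -> 3 10
idiv      -> 0
dup       -> 0 0
istore 2  -> 0
bipush -3 -> 0 -3
isub      -> 3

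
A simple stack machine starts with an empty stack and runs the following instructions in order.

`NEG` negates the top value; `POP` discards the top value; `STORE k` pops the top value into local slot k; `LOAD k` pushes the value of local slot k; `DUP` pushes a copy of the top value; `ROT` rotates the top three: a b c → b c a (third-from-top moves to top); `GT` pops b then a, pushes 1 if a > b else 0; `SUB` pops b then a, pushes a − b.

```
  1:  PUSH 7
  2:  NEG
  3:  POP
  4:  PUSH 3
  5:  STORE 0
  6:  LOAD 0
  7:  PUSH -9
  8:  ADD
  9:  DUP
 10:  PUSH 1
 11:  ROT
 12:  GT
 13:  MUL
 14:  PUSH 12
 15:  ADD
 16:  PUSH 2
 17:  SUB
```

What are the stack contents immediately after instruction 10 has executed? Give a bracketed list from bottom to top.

[-6, -6, 1]

PUSH 7  : [7]
NEG     : [-7]
POP     : []
PUSH 3  : [3]
STORE 0 : []
LOAD 0  : [3]
PUSH -9 : [3, -9]
ADD     : [-6]
DUP     : [-6, -6]
PUSH 1  : [-6, -6, 1]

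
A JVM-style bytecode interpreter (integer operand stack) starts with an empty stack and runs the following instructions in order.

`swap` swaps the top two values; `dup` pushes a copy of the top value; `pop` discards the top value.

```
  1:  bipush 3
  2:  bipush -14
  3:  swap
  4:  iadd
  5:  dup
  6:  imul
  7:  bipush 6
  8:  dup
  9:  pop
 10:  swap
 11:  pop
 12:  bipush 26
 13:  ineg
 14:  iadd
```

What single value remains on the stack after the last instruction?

-20

bipush 3    [3]
bipush -14  [3, -14]
swap        [-14, 3]
iadd        [-11]
dup         [-11, -11]
imul        [121]
bipush 6    [121, 6]
dup         [121, 6, 6]
pop         [121, 6]
swap        [6, 121]
pop         [6]
bipush 26   [6, 26]
ineg        [6, -26]
iadd        [-20]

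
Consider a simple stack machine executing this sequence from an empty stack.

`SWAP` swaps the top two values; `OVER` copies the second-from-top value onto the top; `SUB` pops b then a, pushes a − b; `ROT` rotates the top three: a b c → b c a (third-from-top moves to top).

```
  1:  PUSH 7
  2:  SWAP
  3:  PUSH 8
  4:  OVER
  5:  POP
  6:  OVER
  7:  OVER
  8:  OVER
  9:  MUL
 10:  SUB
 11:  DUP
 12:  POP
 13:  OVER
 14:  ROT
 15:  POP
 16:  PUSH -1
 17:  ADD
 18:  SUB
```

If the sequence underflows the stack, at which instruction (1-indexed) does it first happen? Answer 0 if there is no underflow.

2

PUSH 7 -> [7]
SWAP  — needs 2 operands, stack has 1 → underflow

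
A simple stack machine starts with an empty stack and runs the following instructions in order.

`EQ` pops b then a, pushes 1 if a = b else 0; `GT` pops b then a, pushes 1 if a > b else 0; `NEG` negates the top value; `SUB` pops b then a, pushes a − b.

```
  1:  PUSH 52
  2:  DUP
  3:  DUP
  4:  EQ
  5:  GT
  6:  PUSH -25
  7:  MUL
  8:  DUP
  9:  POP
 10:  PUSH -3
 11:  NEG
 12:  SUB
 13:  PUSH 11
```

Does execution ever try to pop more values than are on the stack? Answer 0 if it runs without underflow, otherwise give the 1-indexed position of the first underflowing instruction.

0

PUSH 52  → [52]
DUP      → [52, 52]
DUP      → [52, 52, 52]
EQ       → [52, 1]
GT       → [1]
PUSH -25 → [1, -25]
MUL      → [-25]
DUP      → [-25, -25]
POP      → [-25]
PUSH -3  → [-25, -3]
NEG      → [-25, 3]
SUB      → [-28]
PUSH 11  → [-28, 11]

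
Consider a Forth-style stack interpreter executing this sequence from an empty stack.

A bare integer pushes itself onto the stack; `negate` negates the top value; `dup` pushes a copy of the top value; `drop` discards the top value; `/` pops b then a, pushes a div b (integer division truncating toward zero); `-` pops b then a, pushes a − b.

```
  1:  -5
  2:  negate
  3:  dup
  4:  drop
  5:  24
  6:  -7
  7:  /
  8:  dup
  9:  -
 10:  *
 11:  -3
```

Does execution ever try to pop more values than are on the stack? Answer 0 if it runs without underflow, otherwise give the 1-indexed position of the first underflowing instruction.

-5     -> [-5]
negate -> [5]
dup    -> [5, 5]
drop   -> [5]
24     -> [5, 24]
-7     -> [5, 24, -7]
/      -> [5, -3]
dup    -> [5, -3, -3]
-      -> [5, 0]
*      -> [0]
-3     -> [0, -3]

0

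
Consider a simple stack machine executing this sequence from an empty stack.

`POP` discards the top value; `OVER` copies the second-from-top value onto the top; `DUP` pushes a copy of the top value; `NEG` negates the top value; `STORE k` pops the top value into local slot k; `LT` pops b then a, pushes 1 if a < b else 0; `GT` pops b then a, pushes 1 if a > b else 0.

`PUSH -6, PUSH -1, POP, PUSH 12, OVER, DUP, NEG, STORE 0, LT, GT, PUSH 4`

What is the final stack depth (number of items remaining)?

2

PUSH -6 : -6
PUSH -1 : -6 -1
POP     : -6
PUSH 12 : -6 12
OVER    : -6 12 -6
DUP     : -6 12 -6 -6
NEG     : -6 12 -6 6
STORE 0 : -6 12 -6
LT      : -6 0
GT      : 0
PUSH 4  : 0 4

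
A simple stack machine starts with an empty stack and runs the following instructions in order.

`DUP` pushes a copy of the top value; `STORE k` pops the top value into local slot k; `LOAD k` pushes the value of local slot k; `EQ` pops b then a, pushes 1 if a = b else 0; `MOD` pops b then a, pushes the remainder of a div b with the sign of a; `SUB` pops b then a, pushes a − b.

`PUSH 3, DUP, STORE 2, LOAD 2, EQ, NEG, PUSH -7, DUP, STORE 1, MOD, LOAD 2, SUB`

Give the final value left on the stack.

PUSH 3  → 3
DUP     → 3 3
STORE 2 → 3
LOAD 2  → 3 3
EQ      → 1
NEG     → -1
PUSH -7 → -1 -7
DUP     → -1 -7 -7
STORE 1 → -1 -7
MOD     → -1
LOAD 2  → -1 3
SUB     → -4

-4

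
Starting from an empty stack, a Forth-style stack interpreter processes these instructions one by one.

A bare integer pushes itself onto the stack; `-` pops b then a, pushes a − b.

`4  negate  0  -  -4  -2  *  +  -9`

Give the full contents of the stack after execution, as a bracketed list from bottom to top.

4       4
negate  -4
0       -4 0
-       -4
-4      -4 -4
-2      -4 -4 -2
*       -4 8
+       4
-9      4 -9

[4, -9]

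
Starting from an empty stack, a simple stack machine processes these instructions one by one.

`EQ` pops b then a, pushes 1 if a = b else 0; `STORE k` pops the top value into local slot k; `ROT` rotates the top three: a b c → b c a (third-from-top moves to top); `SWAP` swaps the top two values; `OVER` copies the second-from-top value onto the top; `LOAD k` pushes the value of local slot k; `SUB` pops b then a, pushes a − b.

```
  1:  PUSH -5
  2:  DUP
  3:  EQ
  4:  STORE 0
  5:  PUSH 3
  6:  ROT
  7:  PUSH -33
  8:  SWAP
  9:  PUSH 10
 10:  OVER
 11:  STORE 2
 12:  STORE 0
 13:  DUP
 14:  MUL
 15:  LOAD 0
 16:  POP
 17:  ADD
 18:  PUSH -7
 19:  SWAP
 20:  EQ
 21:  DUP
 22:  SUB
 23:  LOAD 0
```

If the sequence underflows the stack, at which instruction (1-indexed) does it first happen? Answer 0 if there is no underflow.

PUSH -5  [-5]
DUP      [-5, -5]
EQ       [1]
STORE 0  []
PUSH 3   [3]
ROT  — needs 3 operands, stack has 1 → underflow

6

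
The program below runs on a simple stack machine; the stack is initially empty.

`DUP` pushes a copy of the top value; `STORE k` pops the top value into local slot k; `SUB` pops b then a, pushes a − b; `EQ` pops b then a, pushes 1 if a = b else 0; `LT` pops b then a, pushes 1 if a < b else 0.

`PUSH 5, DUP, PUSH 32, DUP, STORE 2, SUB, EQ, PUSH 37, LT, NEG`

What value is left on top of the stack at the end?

-1

PUSH 5   [5]
DUP      [5, 5]
PUSH 32  [5, 5, 32]
DUP      [5, 5, 32, 32]
STORE 2  [5, 5, 32]
SUB      [5, -27]
EQ       [0]
PUSH 37  [0, 37]
LT       [1]
NEG      [-1]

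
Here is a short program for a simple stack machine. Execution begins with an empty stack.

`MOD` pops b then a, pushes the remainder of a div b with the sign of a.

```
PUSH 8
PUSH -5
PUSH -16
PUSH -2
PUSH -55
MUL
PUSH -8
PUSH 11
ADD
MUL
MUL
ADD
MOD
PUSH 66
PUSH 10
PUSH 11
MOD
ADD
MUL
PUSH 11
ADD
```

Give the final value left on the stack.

PUSH 8    [8]
PUSH -5   [8, -5]
PUSH -16  [8, -5, -16]
PUSH -2   [8, -5, -16, -2]
PUSH -55  [8, -5, -16, -2, -55]
MUL       [8, -5, -16, 110]
PUSH -8   [8, -5, -16, 110, -8]
PUSH 11   [8, -5, -16, 110, -8, 11]
ADD       [8, -5, -16, 110, 3]
MUL       [8, -5, -16, 330]
MUL       [8, -5, -5280]
ADD       [8, -5285]
MOD       [8]
PUSH 66   [8, 66]
PUSH 10   [8, 66, 10]
PUSH 11   [8, 66, 10, 11]
MOD       [8, 66, 10]
ADD       [8, 76]
MUL       [608]
PUSH 11   [608, 11]
ADD       [619]

619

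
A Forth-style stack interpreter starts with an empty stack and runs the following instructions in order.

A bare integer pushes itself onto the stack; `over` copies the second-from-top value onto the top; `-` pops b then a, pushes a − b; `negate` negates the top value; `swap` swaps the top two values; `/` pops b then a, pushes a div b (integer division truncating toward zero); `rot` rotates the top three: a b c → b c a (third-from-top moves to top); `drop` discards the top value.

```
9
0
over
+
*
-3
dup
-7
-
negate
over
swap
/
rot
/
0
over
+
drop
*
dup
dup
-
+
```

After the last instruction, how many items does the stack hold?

1

9      : 9
0      : 9 0
over   : 9 0 9
+      : 9 9
*      : 81
-3     : 81 -3
dup    : 81 -3 -3
-7     : 81 -3 -3 -7
-      : 81 -3 4
negate : 81 -3 -4
over   : 81 -3 -4 -3
swap   : 81 -3 -3 -4
/      : 81 -3 0
rot    : -3 0 81
/      : -3 0
0      : -3 0 0
over   : -3 0 0 0
+      : -3 0 0
drop   : -3 0
*      : 0
dup    : 0 0
dup    : 0 0 0
-      : 0 0
+      : 0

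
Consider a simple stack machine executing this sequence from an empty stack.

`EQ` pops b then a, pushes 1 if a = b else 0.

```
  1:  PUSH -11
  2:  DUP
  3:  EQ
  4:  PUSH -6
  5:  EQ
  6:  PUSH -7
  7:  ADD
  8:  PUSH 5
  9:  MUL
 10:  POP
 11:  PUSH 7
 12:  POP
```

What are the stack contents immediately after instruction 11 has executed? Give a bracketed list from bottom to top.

[7]

PUSH -11  -11
DUP       -11 -11
EQ        1
PUSH -6   1 -6
EQ        0
PUSH -7   0 -7
ADD       -7
PUSH 5    -7 5
MUL       -35
POP       (empty)
PUSH 7    7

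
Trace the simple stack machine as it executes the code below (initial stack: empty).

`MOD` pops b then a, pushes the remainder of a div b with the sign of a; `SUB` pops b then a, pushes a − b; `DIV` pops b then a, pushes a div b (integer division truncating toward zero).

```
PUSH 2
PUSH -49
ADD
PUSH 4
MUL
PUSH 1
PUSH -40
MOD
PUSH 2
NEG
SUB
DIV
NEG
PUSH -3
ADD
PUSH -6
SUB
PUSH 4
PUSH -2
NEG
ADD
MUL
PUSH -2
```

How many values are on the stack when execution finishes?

PUSH 2   -> [2]
PUSH -49 -> [2, -49]
ADD      -> [-47]
PUSH 4   -> [-47, 4]
MUL      -> [-188]
PUSH 1   -> [-188, 1]
PUSH -40 -> [-188, 1, -40]
MOD      -> [-188, 1]
PUSH 2   -> [-188, 1, 2]
NEG      -> [-188, 1, -2]
SUB      -> [-188, 3]
DIV      -> [-62]
NEG      -> [62]
PUSH -3  -> [62, -3]
ADD      -> [59]
PUSH -6  -> [59, -6]
SUB      -> [65]
PUSH 4   -> [65, 4]
PUSH -2  -> [65, 4, -2]
NEG      -> [65, 4, 2]
ADD      -> [65, 6]
MUL      -> [390]
PUSH -2  -> [390, -2]

2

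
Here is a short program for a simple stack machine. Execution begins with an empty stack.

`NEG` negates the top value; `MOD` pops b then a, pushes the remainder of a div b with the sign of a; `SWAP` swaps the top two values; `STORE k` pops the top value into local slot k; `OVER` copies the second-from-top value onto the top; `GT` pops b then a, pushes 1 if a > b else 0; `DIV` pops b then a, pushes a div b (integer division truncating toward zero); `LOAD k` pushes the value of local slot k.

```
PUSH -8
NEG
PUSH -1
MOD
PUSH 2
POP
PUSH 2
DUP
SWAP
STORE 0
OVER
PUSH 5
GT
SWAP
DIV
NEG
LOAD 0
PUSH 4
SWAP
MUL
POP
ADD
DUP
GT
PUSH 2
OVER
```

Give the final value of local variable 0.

PUSH -8  -8
NEG      8
PUSH -1  8 -1
MOD      0
PUSH 2   0 2
POP      0
PUSH 2   0 2
DUP      0 2 2
SWAP     0 2 2
STORE 0  0 2
OVER     0 2 0
PUSH 5   0 2 0 5
GT       0 2 0
SWAP     0 0 2
DIV      0 0
NEG      0 0
LOAD 0   0 0 2
PUSH 4   0 0 2 4
SWAP     0 0 4 2
MUL      0 0 8
POP      0 0
ADD      0
DUP      0 0
GT       0
PUSH 2   0 2
OVER     0 2 0

2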